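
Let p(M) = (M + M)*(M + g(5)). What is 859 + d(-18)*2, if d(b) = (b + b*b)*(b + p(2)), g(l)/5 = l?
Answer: 55939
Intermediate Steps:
g(l) = 5*l
p(M) = 2*M*(25 + M) (p(M) = (M + M)*(M + 5*5) = (2*M)*(M + 25) = (2*M)*(25 + M) = 2*M*(25 + M))
d(b) = (108 + b)*(b + b²) (d(b) = (b + b*b)*(b + 2*2*(25 + 2)) = (b + b²)*(b + 2*2*27) = (b + b²)*(b + 108) = (b + b²)*(108 + b) = (108 + b)*(b + b²))
859 + d(-18)*2 = 859 - 18*(108 + (-18)² + 109*(-18))*2 = 859 - 18*(108 + 324 - 1962)*2 = 859 - 18*(-1530)*2 = 859 + 27540*2 = 859 + 55080 = 55939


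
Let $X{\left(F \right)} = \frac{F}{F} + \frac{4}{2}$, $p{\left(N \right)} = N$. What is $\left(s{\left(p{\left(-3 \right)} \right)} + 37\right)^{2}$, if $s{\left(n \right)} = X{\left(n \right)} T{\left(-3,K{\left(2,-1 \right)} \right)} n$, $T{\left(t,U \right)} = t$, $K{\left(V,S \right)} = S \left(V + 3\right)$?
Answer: $4096$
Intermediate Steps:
$K{\left(V,S \right)} = S \left(3 + V\right)$
$X{\left(F \right)} = 3$ ($X{\left(F \right)} = 1 + 4 \cdot \frac{1}{2} = 1 + 2 = 3$)
$s{\left(n \right)} = - 9 n$ ($s{\left(n \right)} = 3 \left(-3\right) n = - 9 n$)
$\left(s{\left(p{\left(-3 \right)} \right)} + 37\right)^{2} = \left(\left(-9\right) \left(-3\right) + 37\right)^{2} = \left(27 + 37\right)^{2} = 64^{2} = 4096$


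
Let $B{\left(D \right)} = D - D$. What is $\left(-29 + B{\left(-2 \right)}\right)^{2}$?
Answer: $841$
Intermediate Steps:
$B{\left(D \right)} = 0$
$\left(-29 + B{\left(-2 \right)}\right)^{2} = \left(-29 + 0\right)^{2} = \left(-29\right)^{2} = 841$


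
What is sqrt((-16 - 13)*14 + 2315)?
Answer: sqrt(1909) ≈ 43.692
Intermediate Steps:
sqrt((-16 - 13)*14 + 2315) = sqrt(-29*14 + 2315) = sqrt(-406 + 2315) = sqrt(1909)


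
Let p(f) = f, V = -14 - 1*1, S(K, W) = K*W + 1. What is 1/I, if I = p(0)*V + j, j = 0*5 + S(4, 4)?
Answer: 1/17 ≈ 0.058824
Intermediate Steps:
S(K, W) = 1 + K*W
V = -15 (V = -14 - 1 = -15)
j = 17 (j = 0*5 + (1 + 4*4) = 0 + (1 + 16) = 0 + 17 = 17)
I = 17 (I = 0*(-15) + 17 = 0 + 17 = 17)
1/I = 1/17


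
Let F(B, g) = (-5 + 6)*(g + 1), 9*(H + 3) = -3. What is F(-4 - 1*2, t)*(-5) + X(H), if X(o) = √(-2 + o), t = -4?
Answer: 15 + 4*I*√3/3 ≈ 15.0 + 2.3094*I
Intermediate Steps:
H = -10/3 (H = -3 + (⅑)*(-3) = -3 - ⅓ = -10/3 ≈ -3.3333)
F(B, g) = 1 + g (F(B, g) = 1*(1 + g) = 1 + g)
F(-4 - 1*2, t)*(-5) + X(H) = (1 - 4)*(-5) + √(-2 - 10/3) = -3*(-5) + √(-16/3) = 15 + 4*I*√3/3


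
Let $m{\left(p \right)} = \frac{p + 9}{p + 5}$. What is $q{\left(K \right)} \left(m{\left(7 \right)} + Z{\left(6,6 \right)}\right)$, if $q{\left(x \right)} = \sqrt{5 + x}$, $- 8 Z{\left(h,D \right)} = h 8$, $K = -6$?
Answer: $- \frac{14 i}{3} \approx - 4.6667 i$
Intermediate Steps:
$m{\left(p \right)} = \frac{9 + p}{5 + p}$
$Z{\left(h,D \right)} = - h$ ($Z{\left(h,D \right)} = - \frac{h 8}{8} = - \frac{8 h}{8} = - h$)
$q{\left(K \right)} \left(m{\left(7 \right)} + Z{\left(6,6 \right)}\right) = \sqrt{5 - 6} \left(\frac{9 + 7}{5 + 7} - 6\right) = \sqrt{-1} \left(\frac{1}{12} \cdot 16 - 6\right) = i \left(\frac{1}{12} \cdot 16 - 6\right) = i \left(\frac{4}{3} - 6\right) = i \left(- \frac{14}{3}\right) = - \frac{14 i}{3}$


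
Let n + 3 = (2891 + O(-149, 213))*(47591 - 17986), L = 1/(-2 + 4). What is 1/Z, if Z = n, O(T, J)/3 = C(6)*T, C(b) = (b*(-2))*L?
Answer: 1/164988662 ≈ 6.0610e-9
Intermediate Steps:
L = ½ (L = 1/2 = ½ ≈ 0.50000)
C(b) = -b (C(b) = (b*(-2))*(½) = -2*b*(½) = -b)
O(T, J) = -18*T (O(T, J) = 3*((-1*6)*T) = 3*(-6*T) = -18*T)
n = 164988662 (n = -3 + (2891 - 18*(-149))*(47591 - 17986) = -3 + (2891 + 2682)*29605 = -3 + 5573*29605 = -3 + 164988665 = 164988662)
Z = 164988662
1/Z = 1/164988662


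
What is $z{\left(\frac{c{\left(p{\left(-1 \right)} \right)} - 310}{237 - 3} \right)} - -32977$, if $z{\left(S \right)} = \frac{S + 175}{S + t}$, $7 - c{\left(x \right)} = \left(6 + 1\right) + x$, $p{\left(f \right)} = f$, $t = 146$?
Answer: $\frac{372158992}{11285} \approx 32978.0$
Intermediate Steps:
$c{\left(x \right)} = - x$ ($c{\left(x \right)} = 7 - \left(\left(6 + 1\right) + x\right) = 7 - \left(7 + x\right) = - x$)
$z{\left(S \right)} = \frac{175 + S}{146 + S}$ ($z{\left(S \right)} = \frac{S + 175}{S + 146} = \frac{175 + S}{146 + S}$)
$z{\left(\frac{c{\left(p{\left(-1 \right)} \right)} - 310}{237 - 3} \right)} - -32977 = \frac{175 + \frac{\left(-1\right) \left(-1\right) - 310}{237 - 3}}{146 + \frac{\left(-1\right) \left(-1\right) - 310}{237 - 3}} - -32977 = \frac{175 + \frac{1 - 310}{234}}{146 + \frac{1 - 310}{234}} + 32977 = \frac{175 - \frac{103}{78}}{146 - \frac{103}{78}} + 32977 = \frac{1}{\frac{11285}{78}} \cdot \frac{13547}{78} + 32977 = \frac{78}{11285} \cdot \frac{13547}{78} + 32977 = \frac{13547}{11285} + 32977 = \frac{372158992}{11285}$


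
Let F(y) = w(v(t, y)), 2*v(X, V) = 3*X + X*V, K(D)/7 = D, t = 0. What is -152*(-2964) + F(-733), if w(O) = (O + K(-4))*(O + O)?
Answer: 450528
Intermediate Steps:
K(D) = 7*D
v(X, V) = 3*X/2 + V*X/2 (v(X, V) = (3*X + X*V)/2 = (3*X + V*X)/2 = 3*X/2 + V*X/2)
w(O) = 2*O*(-28 + O) (w(O) = (O + 7*(-4))*(O + O) = (O - 28)*(2*O) = (-28 + O)*(2*O) = 2*O*(-28 + O))
F(y) = 0 (F(y) = 2*((½)*0*(3 + y))*(-28 + (½)*0*(3 + y)) = 2*0*(-28 + 0) = 2*0*(-28) = 0)
-152*(-2964) + F(-733) = -152*(-2964) + 0 = 450528 + 0 = 450528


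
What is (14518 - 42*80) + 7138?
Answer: 18296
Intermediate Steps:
(14518 - 42*80) + 7138 = (14518 - 3360) + 7138 = 11158 + 7138 = 18296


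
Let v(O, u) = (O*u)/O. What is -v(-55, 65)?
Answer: -65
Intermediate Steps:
v(O, u) = u
-v(-55, 65) = -1*65 = -65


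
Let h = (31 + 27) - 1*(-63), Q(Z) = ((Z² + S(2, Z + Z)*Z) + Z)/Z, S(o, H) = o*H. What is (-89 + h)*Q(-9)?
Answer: -1408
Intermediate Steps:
S(o, H) = H*o
Q(Z) = (Z + 5*Z²)/Z (Q(Z) = ((Z² + ((Z + Z)*2)*Z) + Z)/Z = ((Z² + ((2*Z)*2)*Z) + Z)/Z = ((Z² + (4*Z)*Z) + Z)/Z = ((Z² + 4*Z²) + Z)/Z = (5*Z² + Z)/Z = (Z + 5*Z²)/Z)
h = 121 (h = 58 + 63 = 121)
(-89 + h)*Q(-9) = (-89 + 121)*(1 + 5*(-9)) = 32*(1 - 45) = 32*(-44) = -1408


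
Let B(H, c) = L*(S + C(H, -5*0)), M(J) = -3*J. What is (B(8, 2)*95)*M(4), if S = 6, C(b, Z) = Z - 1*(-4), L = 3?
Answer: -34200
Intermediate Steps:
C(b, Z) = 4 + Z (C(b, Z) = Z + 4 = 4 + Z)
B(H, c) = 30 (B(H, c) = 3*(6 + (4 - 5*0)) = 3*(6 + (4 + 0)) = 3*(6 + 4) = 3*10 = 30)
(B(8, 2)*95)*M(4) = (30*95)*(-3*4) = 2850*(-12) = -34200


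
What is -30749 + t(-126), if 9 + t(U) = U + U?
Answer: -31010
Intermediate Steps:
t(U) = -9 + 2*U (t(U) = -9 + (U + U) = -9 + 2*U)
-30749 + t(-126) = -30749 + (-9 + 2*(-126)) = -30749 + (-9 - 252) = -30749 - 261 = -31010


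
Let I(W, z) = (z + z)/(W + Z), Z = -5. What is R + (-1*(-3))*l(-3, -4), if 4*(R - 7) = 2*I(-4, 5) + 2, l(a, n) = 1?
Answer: 179/18 ≈ 9.9444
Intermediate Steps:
I(W, z) = 2*z/(-5 + W) (I(W, z) = (z + z)/(W - 5) = (2*z)/(-5 + W) = 2*z/(-5 + W))
R = 125/18 (R = 7 + (2*(2*5/(-5 - 4)) + 2)/4 = 7 + (2*(2*5/(-9)) + 2)/4 = 7 + (2*(2*5*(-⅑)) + 2)/4 = 7 + (2*(-10/9) + 2)/4 = 7 + (-20/9 + 2)/4 = 7 + (¼)*(-2/9) = 7 - 1/18 = 125/18 ≈ 6.9444)
R + (-1*(-3))*l(-3, -4) = 125/18 - 1*(-3)*1 = 125/18 + 3*1 = 125/18 + 3 = 179/18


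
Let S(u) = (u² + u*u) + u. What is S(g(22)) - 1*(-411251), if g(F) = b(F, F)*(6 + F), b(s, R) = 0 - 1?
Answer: 412791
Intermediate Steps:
b(s, R) = -1
g(F) = -6 - F (g(F) = -(6 + F) = -6 - F)
S(u) = u + 2*u² (S(u) = (u² + u²) + u = 2*u² + u = u + 2*u²)
S(g(22)) - 1*(-411251) = (-6 - 1*22)*(1 + 2*(-6 - 1*22)) - 1*(-411251) = (-6 - 22)*(1 + 2*(-6 - 22)) + 411251 = -28*(1 + 2*(-28)) + 411251 = -28*(1 - 56) + 411251 = -28*(-55) + 411251 = 1540 + 411251 = 412791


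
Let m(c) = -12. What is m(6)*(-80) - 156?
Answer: 804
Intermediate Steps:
m(6)*(-80) - 156 = -12*(-80) - 156 = 960 - 156 = 804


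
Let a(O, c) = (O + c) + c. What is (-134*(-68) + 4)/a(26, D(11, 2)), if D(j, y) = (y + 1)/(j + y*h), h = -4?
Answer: 2279/7 ≈ 325.57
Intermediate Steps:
D(j, y) = (1 + y)/(j - 4*y) (D(j, y) = (y + 1)/(j + y*(-4)) = (1 + y)/(j - 4*y))
a(O, c) = O + 2*c
(-134*(-68) + 4)/a(26, D(11, 2)) = (-134*(-68) + 4)/(26 + 2*((1 + 2)/(11 - 4*2))) = (9112 + 4)/(26 + 2*(3/(11 - 8))) = 9116/(26 + 2*(3/3)) = 9116/(26 + 2*((⅓)*3)) = 9116/(26 + 2*1) = 9116/(26 + 2) = 9116/28 = 9116*(1/28) = 2279/7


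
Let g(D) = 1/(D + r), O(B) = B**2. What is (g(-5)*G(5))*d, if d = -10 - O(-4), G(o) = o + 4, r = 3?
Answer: 117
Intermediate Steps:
G(o) = 4 + o
d = -26 (d = -10 - 1*(-4)**2 = -10 - 1*16 = -10 - 16 = -26)
g(D) = 1/(3 + D) (g(D) = 1/(D + 3) = 1/(3 + D))
(g(-5)*G(5))*d = ((4 + 5)/(3 - 5))*(-26) = (9/(-2))*(-26) = -1/2*9*(-26) = -9/2*(-26) = 117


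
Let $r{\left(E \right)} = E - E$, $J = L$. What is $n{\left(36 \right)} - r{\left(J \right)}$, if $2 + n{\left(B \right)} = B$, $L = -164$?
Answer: $34$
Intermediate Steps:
$J = -164$
$r{\left(E \right)} = 0$
$n{\left(B \right)} = -2 + B$
$n{\left(36 \right)} - r{\left(J \right)} = \left(-2 + 36\right) - 0 = 34 + 0 = 34$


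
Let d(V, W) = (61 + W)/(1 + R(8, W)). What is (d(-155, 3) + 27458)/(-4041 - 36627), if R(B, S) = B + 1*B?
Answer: -233425/345678 ≈ -0.67527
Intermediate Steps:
R(B, S) = 2*B (R(B, S) = B + B = 2*B)
d(V, W) = 61/17 + W/17 (d(V, W) = (61 + W)/(1 + 2*8) = (61 + W)/(1 + 16) = (61 + W)/17 = (61 + W)*(1/17) = 61/17 + W/17)
(d(-155, 3) + 27458)/(-4041 - 36627) = ((61/17 + (1/17)*3) + 27458)/(-4041 - 36627) = ((61/17 + 3/17) + 27458)/(-40668) = (64/17 + 27458)*(-1/40668) = (466850/17)*(-1/40668) = -233425/345678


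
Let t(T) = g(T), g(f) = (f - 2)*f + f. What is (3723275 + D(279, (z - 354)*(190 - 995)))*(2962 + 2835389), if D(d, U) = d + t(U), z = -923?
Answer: 2999444040048755694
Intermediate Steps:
g(f) = f + f*(-2 + f) (g(f) = (-2 + f)*f + f = f*(-2 + f) + f = f + f*(-2 + f))
t(T) = T*(-1 + T)
D(d, U) = d + U*(-1 + U)
(3723275 + D(279, (z - 354)*(190 - 995)))*(2962 + 2835389) = (3723275 + (279 + ((-923 - 354)*(190 - 995))*(-1 + (-923 - 354)*(190 - 995))))*(2962 + 2835389) = (3723275 + (279 + (-1277*(-805))*(-1 - 1277*(-805))))*2838351 = (3723275 + (279 + 1027985*(-1 + 1027985)))*2838351 = (3723275 + (279 + 1027985*1027984))*2838351 = (3723275 + (279 + 1056752132240))*2838351 = (3723275 + 1056752132519)*2838351 = 1056755855794*2838351 = 2999444040048755694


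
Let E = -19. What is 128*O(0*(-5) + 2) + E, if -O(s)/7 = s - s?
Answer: -19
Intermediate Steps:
O(s) = 0 (O(s) = -7*(s - s) = -7*0 = 0)
128*O(0*(-5) + 2) + E = 128*0 - 19 = 0 - 19 = -19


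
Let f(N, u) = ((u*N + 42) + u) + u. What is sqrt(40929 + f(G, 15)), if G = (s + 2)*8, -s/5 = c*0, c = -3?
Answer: sqrt(41241) ≈ 203.08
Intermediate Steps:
s = 0 (s = -(-15)*0 = -5*0 = 0)
G = 16 (G = (0 + 2)*8 = 2*8 = 16)
f(N, u) = 42 + 2*u + N*u (f(N, u) = ((N*u + 42) + u) + u = ((42 + N*u) + u) + u = (42 + u + N*u) + u = 42 + 2*u + N*u)
sqrt(40929 + f(G, 15)) = sqrt(40929 + (42 + 2*15 + 16*15)) = sqrt(40929 + (42 + 30 + 240)) = sqrt(40929 + 312) = sqrt(41241)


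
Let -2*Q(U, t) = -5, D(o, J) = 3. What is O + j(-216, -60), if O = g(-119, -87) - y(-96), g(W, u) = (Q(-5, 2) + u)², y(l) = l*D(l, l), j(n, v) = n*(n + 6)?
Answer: 211153/4 ≈ 52788.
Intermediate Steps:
Q(U, t) = 5/2 (Q(U, t) = -½*(-5) = 5/2)
j(n, v) = n*(6 + n)
y(l) = 3*l (y(l) = l*3 = 3*l)
g(W, u) = (5/2 + u)²
O = 29713/4 (O = (5 + 2*(-87))²/4 - 3*(-96) = (5 - 174)²/4 - 1*(-288) = (¼)*(-169)² + 288 = (¼)*28561 + 288 = 28561/4 + 288 = 29713/4 ≈ 7428.3)
O + j(-216, -60) = 29713/4 - 216*(6 - 216) = 29713/4 - 216*(-210) = 29713/4 + 45360 = 211153/4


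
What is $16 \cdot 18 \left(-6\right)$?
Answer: $-1728$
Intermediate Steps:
$16 \cdot 18 \left(-6\right) = 288 \left(-6\right) = -1728$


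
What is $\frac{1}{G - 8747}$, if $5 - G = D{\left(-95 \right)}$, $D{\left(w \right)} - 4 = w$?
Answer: $- \frac{1}{8651} \approx -0.00011559$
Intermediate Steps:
$D{\left(w \right)} = 4 + w$
$G = 96$ ($G = 5 - \left(4 - 95\right) = 5 - -91 = 5 + 91 = 96$)
$\frac{1}{G - 8747} = \frac{1}{96 - 8747} = \frac{1}{-8651} = - \frac{1}{8651}$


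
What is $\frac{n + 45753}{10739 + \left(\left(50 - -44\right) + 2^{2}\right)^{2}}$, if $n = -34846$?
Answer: $\frac{10907}{20343} \approx 0.53615$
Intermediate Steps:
$\frac{n + 45753}{10739 + \left(\left(50 - -44\right) + 2^{2}\right)^{2}} = \frac{-34846 + 45753}{10739 + \left(\left(50 - -44\right) + 2^{2}\right)^{2}} = \frac{10907}{10739 + \left(\left(50 + 44\right) + 4\right)^{2}} = \frac{10907}{10739 + \left(94 + 4\right)^{2}} = \frac{10907}{10739 + 98^{2}} = \frac{10907}{10739 + 9604} = \frac{10907}{20343}$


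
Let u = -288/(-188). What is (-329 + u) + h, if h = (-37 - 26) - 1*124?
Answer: -24180/47 ≈ -514.47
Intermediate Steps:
u = 72/47 (u = -288*(-1/188) = 72/47 ≈ 1.5319)
h = -187 (h = -63 - 124 = -187)
(-329 + u) + h = (-329 + 72/47) - 187 = -15391/47 - 187 = -24180/47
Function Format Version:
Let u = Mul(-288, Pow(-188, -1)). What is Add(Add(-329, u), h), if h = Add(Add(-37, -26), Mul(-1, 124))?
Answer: Rational(-24180, 47) ≈ -514.47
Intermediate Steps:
u = Rational(72, 47) (u = Mul(-288, Rational(-1, 188)) = Rational(72, 47) ≈ 1.5319)
h = -187 (h = Add(-63, -124) = -187)
Add(Add(-329, u), h) = Add(Add(-329, Rational(72, 47)), -187) = Add(Rational(-15391, 47), -187) = Rational(-24180, 47)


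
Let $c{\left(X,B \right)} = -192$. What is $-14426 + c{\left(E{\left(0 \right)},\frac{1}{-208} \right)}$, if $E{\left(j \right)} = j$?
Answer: $-14618$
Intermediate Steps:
$-14426 + c{\left(E{\left(0 \right)},\frac{1}{-208} \right)} = -14426 - 192 = -14618$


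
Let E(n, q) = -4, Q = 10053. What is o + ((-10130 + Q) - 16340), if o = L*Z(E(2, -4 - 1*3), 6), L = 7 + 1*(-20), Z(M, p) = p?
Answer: -16495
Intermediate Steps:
L = -13 (L = 7 - 20 = -13)
o = -78 (o = -13*6 = -78)
o + ((-10130 + Q) - 16340) = -78 + ((-10130 + 10053) - 16340) = -78 + (-77 - 16340) = -78 - 16417 = -16495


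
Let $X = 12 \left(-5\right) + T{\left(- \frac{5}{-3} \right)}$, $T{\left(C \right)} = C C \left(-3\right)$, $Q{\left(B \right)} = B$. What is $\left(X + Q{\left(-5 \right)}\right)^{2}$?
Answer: $\frac{48400}{9} \approx 5377.8$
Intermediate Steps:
$T{\left(C \right)} = - 3 C^{2}$ ($T{\left(C \right)} = C^{2} \left(-3\right) = - 3 C^{2}$)
$X = - \frac{205}{3}$ ($X = 12 \left(-5\right) - 3 \left(- \frac{5}{-3}\right)^{2} = -60 - 3 \left(\left(-5\right) \left(- \frac{1}{3}\right)\right)^{2} = -60 - 3 \left(\frac{5}{3}\right)^{2} = -60 - \frac{25}{3} = - \frac{205}{3} \approx -68.333$)
$\left(X + Q{\left(-5 \right)}\right)^{2} = \left(- \frac{205}{3} - 5\right)^{2} = \left(- \frac{220}{3}\right)^{2} = \frac{48400}{9}$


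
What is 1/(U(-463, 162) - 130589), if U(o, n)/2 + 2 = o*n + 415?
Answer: -1/279775 ≈ -3.5743e-6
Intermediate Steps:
U(o, n) = 826 + 2*n*o (U(o, n) = -4 + 2*(o*n + 415) = -4 + 2*(n*o + 415) = -4 + 2*(415 + n*o) = -4 + (830 + 2*n*o) = 826 + 2*n*o)
1/(U(-463, 162) - 130589) = 1/((826 + 2*162*(-463)) - 130589) = 1/((826 - 150012) - 130589) = 1/(-149186 - 130589) = 1/(-279775) = -1/279775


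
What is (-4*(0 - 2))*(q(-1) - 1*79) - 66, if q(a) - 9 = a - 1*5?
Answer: -674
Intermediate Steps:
q(a) = 4 + a (q(a) = 9 + (a - 1*5) = 9 + (a - 5) = 9 + (-5 + a) = 4 + a)
(-4*(0 - 2))*(q(-1) - 1*79) - 66 = (-4*(0 - 2))*((4 - 1) - 1*79) - 66 = (-4*(-2))*(3 - 79) - 66 = 8*(-76) - 66 = -608 - 66 = -674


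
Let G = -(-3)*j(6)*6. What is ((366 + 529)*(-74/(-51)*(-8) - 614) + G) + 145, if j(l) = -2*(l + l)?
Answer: -28570507/51 ≈ -5.6021e+5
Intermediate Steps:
j(l) = -4*l
G = -432 (G = -(-3)*(-4*6)*6 = -(-3)*(-24)*6 = -1*72*6 = -72*6 = -432)
((366 + 529)*(-74/(-51)*(-8) - 614) + G) + 145 = ((366 + 529)*(-74/(-51)*(-8) - 614) - 432) + 145 = (895*(-74*(-1/51)*(-8) - 614) - 432) + 145 = (895*((74/51)*(-8) - 614) - 432) + 145 = (895*(-592/51 - 614) - 432) + 145 = (895*(-31906/51) - 432) + 145 = (-28555870/51 - 432) + 145 = -28577902/51 + 145 = -28570507/51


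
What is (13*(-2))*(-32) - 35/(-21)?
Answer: 2501/3 ≈ 833.67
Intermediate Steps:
(13*(-2))*(-32) - 35/(-21) = -26*(-32) - 35*(-1/21) = 832 + 5/3 = 2501/3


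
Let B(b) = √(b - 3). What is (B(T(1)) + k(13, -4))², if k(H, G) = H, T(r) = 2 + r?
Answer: 169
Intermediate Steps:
B(b) = √(-3 + b)
(B(T(1)) + k(13, -4))² = (√(-3 + (2 + 1)) + 13)² = (√(-3 + 3) + 13)² = (√0 + 13)² = (0 + 13)² = 13² = 169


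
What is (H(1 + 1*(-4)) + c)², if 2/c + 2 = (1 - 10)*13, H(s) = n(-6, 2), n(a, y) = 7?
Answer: 690561/14161 ≈ 48.765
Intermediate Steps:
H(s) = 7
c = -2/119 (c = 2/(-2 + (1 - 10)*13) = 2/(-2 - 9*13) = 2/(-2 - 117) = 2/(-119) = 2*(-1/119) = -2/119 ≈ -0.016807)
(H(1 + 1*(-4)) + c)² = (7 - 2/119)² = (831/119)² = 690561/14161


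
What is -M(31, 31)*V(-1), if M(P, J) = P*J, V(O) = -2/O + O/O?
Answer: -2883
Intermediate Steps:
V(O) = 1 - 2/O (V(O) = -2/O + 1 = 1 - 2/O)
M(P, J) = J*P
-M(31, 31)*V(-1) = -31*31*(-2 - 1)/(-1) = -961*(-1*(-3)) = -961*3 = -1*2883 = -2883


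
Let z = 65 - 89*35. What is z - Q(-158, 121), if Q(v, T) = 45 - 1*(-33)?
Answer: -3128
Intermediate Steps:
Q(v, T) = 78 (Q(v, T) = 45 + 33 = 78)
z = -3050 (z = 65 - 3115 = -3050)
z - Q(-158, 121) = -3050 - 1*78 = -3050 - 78 = -3128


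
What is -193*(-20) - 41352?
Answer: -37492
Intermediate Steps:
-193*(-20) - 41352 = 3860 - 41352 = -37492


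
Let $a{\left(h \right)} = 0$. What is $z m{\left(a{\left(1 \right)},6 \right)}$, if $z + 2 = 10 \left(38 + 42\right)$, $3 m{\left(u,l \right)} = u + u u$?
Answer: $0$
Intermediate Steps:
$m{\left(u,l \right)} = \frac{u}{3} + \frac{u^{2}}{3}$ ($m{\left(u,l \right)} = \frac{u + u u}{3} = \frac{u + u^{2}}{3} = \frac{u}{3} + \frac{u^{2}}{3}$)
$z = 798$ ($z = -2 + 10 \left(38 + 42\right) = -2 + 10 \cdot 80 = -2 + 800 = 798$)
$z m{\left(a{\left(1 \right)},6 \right)} = 798 \cdot \frac{1}{3} \cdot 0 \left(1 + 0\right) = 798 \cdot \frac{1}{3} \cdot 0 \cdot 1 = 798 \cdot 0 = 0$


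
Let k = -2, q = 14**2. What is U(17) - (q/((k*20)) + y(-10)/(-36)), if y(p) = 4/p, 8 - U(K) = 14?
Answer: -10/9 ≈ -1.1111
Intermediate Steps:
U(K) = -6 (U(K) = 8 - 1*14 = 8 - 14 = -6)
q = 196
U(17) - (q/((k*20)) + y(-10)/(-36)) = -6 - (196/((-2*20)) + (4/(-10))/(-36)) = -6 - (196/(-40) + (4*(-1/10))*(-1/36)) = -6 - (196*(-1/40) - 2/5*(-1/36)) = -6 - (-49/10 + 1/90) = -6 - 1*(-44/9) = -6 + 44/9 = -10/9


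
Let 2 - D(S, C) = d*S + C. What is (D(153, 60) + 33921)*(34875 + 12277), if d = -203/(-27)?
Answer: 4627402976/3 ≈ 1.5425e+9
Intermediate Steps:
d = 203/27 (d = -203*(-1/27) = 203/27 ≈ 7.5185)
D(S, C) = 2 - C - 203*S/27 (D(S, C) = 2 - (203*S/27 + C) = 2 - (C + 203*S/27) = 2 + (-C - 203*S/27) = 2 - C - 203*S/27)
(D(153, 60) + 33921)*(34875 + 12277) = ((2 - 1*60 - 203/27*153) + 33921)*(34875 + 12277) = ((2 - 60 - 3451/3) + 33921)*47152 = (-3625/3 + 33921)*47152 = (98138/3)*47152 = 4627402976/3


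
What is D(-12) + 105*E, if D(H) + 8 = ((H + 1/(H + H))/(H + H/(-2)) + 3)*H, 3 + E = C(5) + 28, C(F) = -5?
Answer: 24383/12 ≈ 2031.9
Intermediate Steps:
E = 20 (E = -3 + (-5 + 28) = -3 + 23 = 20)
D(H) = -8 + H*(3 + 2*(H + 1/(2*H))/H) (D(H) = -8 + ((H + 1/(H + H))/(H + H/(-2)) + 3)*H = -8 + ((H + 1/(2*H))/(H + H*(-1/2)) + 3)*H = -8 + ((H + 1/(2*H))/(H - H/2) + 3)*H = -8 + ((H + 1/(2*H))/((H/2)) + 3)*H = -8 + ((H + 1/(2*H))*(2/H) + 3)*H = -8 + (2*(H + 1/(2*H))/H + 3)*H = -8 + (3 + 2*(H + 1/(2*H))/H)*H = -8 + H*(3 + 2*(H + 1/(2*H))/H))
D(-12) + 105*E = (-8 + 1/(-12) + 5*(-12)) + 105*20 = (-8 - 1/12 - 60) + 2100 = -817/12 + 2100 = 24383/12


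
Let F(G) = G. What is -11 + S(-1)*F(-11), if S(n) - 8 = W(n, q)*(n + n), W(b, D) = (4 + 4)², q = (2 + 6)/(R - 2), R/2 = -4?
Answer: 1309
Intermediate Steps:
R = -8 (R = 2*(-4) = -8)
q = -⅘ (q = (2 + 6)/(-8 - 2) = 8/(-10) = 8*(-⅒) = -⅘ ≈ -0.80000)
W(b, D) = 64 (W(b, D) = 8² = 64)
S(n) = 8 + 128*n (S(n) = 8 + 64*(n + n) = 8 + 64*(2*n) = 8 + 128*n)
-11 + S(-1)*F(-11) = -11 + (8 + 128*(-1))*(-11) = -11 + (8 - 128)*(-11) = -11 - 120*(-11) = -11 + 1320 = 1309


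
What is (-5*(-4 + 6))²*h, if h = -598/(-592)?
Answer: 7475/74 ≈ 101.01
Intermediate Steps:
h = 299/296 (h = -598*(-1/592) = 299/296 ≈ 1.0101)
(-5*(-4 + 6))²*h = (-5*(-4 + 6))²*(299/296) = (-5*2)²*(299/296) = (-10)²*(299/296) = 100*(299/296) = 7475/74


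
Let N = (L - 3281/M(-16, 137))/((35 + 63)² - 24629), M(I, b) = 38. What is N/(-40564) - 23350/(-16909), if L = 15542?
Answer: 108159259967867/78322541432440 ≈ 1.3809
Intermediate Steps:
N = -117463/114190 (N = (15542 - 3281/38)/((35 + 63)² - 24629) = (15542 - 3281*1/38)/(98² - 24629) = (15542 - 3281/38)/(9604 - 24629) = (587315/38)/(-15025) = (587315/38)*(-1/15025) = -117463/114190 ≈ -1.0287)
N/(-40564) - 23350/(-16909) = -117463/114190/(-40564) - 23350/(-16909) = -117463/114190*(-1/40564) - 23350*(-1/16909) = 117463/4632003160 + 23350/16909 = 108159259967867/78322541432440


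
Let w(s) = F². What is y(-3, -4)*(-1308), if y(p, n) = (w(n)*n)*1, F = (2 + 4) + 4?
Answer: 523200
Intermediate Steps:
F = 10 (F = 6 + 4 = 10)
w(s) = 100 (w(s) = 10² = 100)
y(p, n) = 100*n (y(p, n) = (100*n)*1 = 100*n)
y(-3, -4)*(-1308) = (100*(-4))*(-1308) = -400*(-1308) = 523200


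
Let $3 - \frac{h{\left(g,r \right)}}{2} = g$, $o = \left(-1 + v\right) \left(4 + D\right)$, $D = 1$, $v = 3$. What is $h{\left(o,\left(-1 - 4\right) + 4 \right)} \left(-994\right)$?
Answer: $13916$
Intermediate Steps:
$o = 10$ ($o = \left(-1 + 3\right) \left(4 + 1\right) = 2 \cdot 5 = 10$)
$h{\left(g,r \right)} = 6 - 2 g$
$h{\left(o,\left(-1 - 4\right) + 4 \right)} \left(-994\right) = \left(6 - 20\right) \left(-994\right) = \left(-14\right) \left(-994\right) = 13916$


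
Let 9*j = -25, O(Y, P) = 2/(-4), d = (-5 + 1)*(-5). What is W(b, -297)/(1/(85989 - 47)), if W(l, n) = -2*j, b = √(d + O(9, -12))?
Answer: 4297100/9 ≈ 4.7746e+5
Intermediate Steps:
d = 20 (d = -4*(-5) = 20)
O(Y, P) = -½ (O(Y, P) = 2*(-¼) = -½)
j = -25/9 (j = (⅑)*(-25) = -25/9 ≈ -2.7778)
b = √78/2 (b = √(20 - ½) = √(39/2) = √78/2 ≈ 4.4159)
W(l, n) = 50/9 (W(l, n) = -2*(-25/9) = 50/9)
W(b, -297)/(1/(85989 - 47)) = 50/(9*(1/(85989 - 47))) = 50/(9*(1/85942)) = (50/9)*85942 = 4297100/9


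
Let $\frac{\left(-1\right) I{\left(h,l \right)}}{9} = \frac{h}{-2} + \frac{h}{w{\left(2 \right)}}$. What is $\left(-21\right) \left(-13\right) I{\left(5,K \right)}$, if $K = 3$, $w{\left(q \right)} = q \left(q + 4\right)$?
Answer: $\frac{20475}{4} \approx 5118.8$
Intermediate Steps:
$w{\left(q \right)} = q \left(4 + q\right)$
$I{\left(h,l \right)} = \frac{15 h}{4}$ ($I{\left(h,l \right)} = - 9 \left(\frac{h}{-2} + \frac{h}{2 \left(4 + 2\right)}\right) = - 9 \left(h \left(- \frac{1}{2}\right) + \frac{h}{2 \cdot 6}\right) = - 9 \left(- \frac{h}{2} + \frac{h}{12}\right) = - 9 \left(- \frac{5 h}{12}\right) = \frac{15 h}{4}$)
$\left(-21\right) \left(-13\right) I{\left(5,K \right)} = \left(-21\right) \left(-13\right) \frac{15}{4} \cdot 5 = 273 \cdot \frac{75}{4} = \frac{20475}{4}$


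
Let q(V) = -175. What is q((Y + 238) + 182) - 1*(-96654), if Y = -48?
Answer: 96479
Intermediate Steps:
q((Y + 238) + 182) - 1*(-96654) = -175 - 1*(-96654) = -175 + 96654 = 96479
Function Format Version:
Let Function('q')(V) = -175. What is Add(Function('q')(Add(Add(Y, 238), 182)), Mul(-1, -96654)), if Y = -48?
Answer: 96479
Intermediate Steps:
Add(Function('q')(Add(Add(Y, 238), 182)), Mul(-1, -96654)) = Add(-175, Mul(-1, -96654)) = Add(-175, 96654) = 96479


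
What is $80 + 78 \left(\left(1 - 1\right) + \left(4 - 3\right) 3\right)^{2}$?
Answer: $782$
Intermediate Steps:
$80 + 78 \left(\left(1 - 1\right) + \left(4 - 3\right) 3\right)^{2} = 80 + 78 \left(\left(1 - 1\right) + 1 \cdot 3\right)^{2} = 80 + 78 \left(0 + 3\right)^{2} = 80 + 78 \cdot 3^{2} = 80 + 78 \cdot 9 = 80 + 702 = 782$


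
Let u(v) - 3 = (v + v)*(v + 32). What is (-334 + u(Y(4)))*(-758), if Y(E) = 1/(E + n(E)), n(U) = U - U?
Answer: 954701/4 ≈ 2.3868e+5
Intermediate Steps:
n(U) = 0
Y(E) = 1/E (Y(E) = 1/(E + 0) = 1/E)
u(v) = 3 + 2*v*(32 + v) (u(v) = 3 + (v + v)*(v + 32) = 3 + (2*v)*(32 + v) = 3 + 2*v*(32 + v))
(-334 + u(Y(4)))*(-758) = (-334 + (3 + 2*(1/4)² + 64/4))*(-758) = (-334 + (3 + 2*(¼)² + 64*(¼)))*(-758) = (-334 + (3 + 2*(1/16) + 16))*(-758) = (-334 + (3 + ⅛ + 16))*(-758) = (-334 + 153/8)*(-758) = -2519/8*(-758) = 954701/4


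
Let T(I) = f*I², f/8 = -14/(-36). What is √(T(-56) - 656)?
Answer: 4*√5119/3 ≈ 95.396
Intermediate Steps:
f = 28/9 (f = 8*(-14/(-36)) = 8*(-14*(-1/36)) = 8*(7/18) = 28/9 ≈ 3.1111)
T(I) = 28*I²/9
√(T(-56) - 656) = √((28/9)*(-56)² - 656) = √((28/9)*3136 - 656) = √(87808/9 - 656) = √(81904/9) = 4*√5119/3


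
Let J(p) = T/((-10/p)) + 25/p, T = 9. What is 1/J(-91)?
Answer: 910/74279 ≈ 0.012251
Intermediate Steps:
J(p) = 25/p - 9*p/10 (J(p) = 9/((-10/p)) + 25/p = 9*(-p/10) + 25/p = -9*p/10 + 25/p = 25/p - 9*p/10)
1/J(-91) = 1/(25/(-91) - 9/10*(-91)) = 1/(25*(-1/91) + 819/10) = 1/(-25/91 + 819/10) = 1/(74279/910) = 910/74279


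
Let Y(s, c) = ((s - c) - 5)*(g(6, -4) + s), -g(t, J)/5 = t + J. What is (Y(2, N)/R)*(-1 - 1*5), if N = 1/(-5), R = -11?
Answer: 672/55 ≈ 12.218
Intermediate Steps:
N = -⅕ ≈ -0.20000
g(t, J) = -5*J - 5*t (g(t, J) = -5*(t + J) = -5*(J + t) = -5*J - 5*t)
Y(s, c) = (-10 + s)*(-5 + s - c) (Y(s, c) = ((s - c) - 5)*((-5*(-4) - 5*6) + s) = (-5 + s - c)*((20 - 30) + s) = (-5 + s - c)*(-10 + s) = (-10 + s)*(-5 + s - c))
(Y(2, N)/R)*(-1 - 1*5) = ((50 + 2² - 15*2 + 10*(-⅕) - 1*(-⅕)*2)/(-11))*(-1 - 1*5) = ((50 + 4 - 30 - 2 + ⅖)*(-1/11))*(-1 - 5) = ((112/5)*(-1/11))*(-6) = -112/55*(-6) = 672/55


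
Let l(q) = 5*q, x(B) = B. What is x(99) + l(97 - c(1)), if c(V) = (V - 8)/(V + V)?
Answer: 1203/2 ≈ 601.50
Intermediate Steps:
c(V) = (-8 + V)/(2*V) (c(V) = (-8 + V)/((2*V)) = (-8 + V)*(1/(2*V)) = (-8 + V)/(2*V))
x(99) + l(97 - c(1)) = 99 + 5*(97 - (-8 + 1)/(2*1)) = 99 + 5*(97 - (-7)/2) = 99 + 5*(97 - 1*(-7/2)) = 99 + 5*(97 + 7/2) = 99 + 5*(201/2) = 99 + 1005/2 = 1203/2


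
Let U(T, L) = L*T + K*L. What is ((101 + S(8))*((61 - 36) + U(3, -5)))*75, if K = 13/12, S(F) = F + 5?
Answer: 78375/2 ≈ 39188.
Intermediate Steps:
S(F) = 5 + F
K = 13/12 (K = 13*(1/12) = 13/12 ≈ 1.0833)
U(T, L) = 13*L/12 + L*T (U(T, L) = L*T + 13*L/12 = 13*L/12 + L*T)
((101 + S(8))*((61 - 36) + U(3, -5)))*75 = ((101 + (5 + 8))*((61 - 36) + (1/12)*(-5)*(13 + 12*3)))*75 = ((101 + 13)*(25 + (1/12)*(-5)*(13 + 36)))*75 = (114*(25 + (1/12)*(-5)*49))*75 = (114*(25 - 245/12))*75 = (114*(55/12))*75 = (1045/2)*75 = 78375/2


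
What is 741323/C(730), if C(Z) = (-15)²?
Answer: 741323/225 ≈ 3294.8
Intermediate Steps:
C(Z) = 225
741323/C(730) = 741323/225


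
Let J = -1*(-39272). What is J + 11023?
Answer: 50295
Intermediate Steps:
J = 39272
J + 11023 = 39272 + 11023 = 50295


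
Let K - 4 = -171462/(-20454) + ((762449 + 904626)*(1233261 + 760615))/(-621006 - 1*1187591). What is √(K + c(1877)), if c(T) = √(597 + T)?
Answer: √(-1425772017842893037721103 + 775785279598254121*√2474)/880786739 ≈ 1355.7*I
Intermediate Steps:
K = -1618748278909877/880786739 (K = 4 + (-171462/(-20454) + ((762449 + 904626)*(1233261 + 760615))/(-621006 - 1*1187591)) = 4 + (-171462*(-1/20454) + (1667075*1993876)/(-621006 - 1187591)) = 4 + (28577/3409 + 3323940832700/(-1808597)) = 4 + (28577/3409 + 3323940832700*(-1/1808597)) = 4 + (28577/3409 - 3323940832700/1808597) = 4 - 1618751802056833/880786739 = -1618748278909877/880786739 ≈ -1.8378e+6)
√(K + c(1877)) = √(-1618748278909877/880786739 + √(597 + 1877)) = √(-1618748278909877/880786739 + √2474)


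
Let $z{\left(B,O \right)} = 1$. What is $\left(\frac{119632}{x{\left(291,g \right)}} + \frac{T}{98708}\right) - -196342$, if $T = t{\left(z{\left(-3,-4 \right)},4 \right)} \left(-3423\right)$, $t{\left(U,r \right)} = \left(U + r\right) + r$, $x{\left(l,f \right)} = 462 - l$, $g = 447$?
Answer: $\frac{3325873336715}{16879068} \approx 1.9704 \cdot 10^{5}$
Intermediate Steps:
$t{\left(U,r \right)} = U + 2 r$
$T = -30807$ ($T = \left(1 + 2 \cdot 4\right) \left(-3423\right) = \left(1 + 8\right) \left(-3423\right) = 9 \left(-3423\right) = -30807$)
$\left(\frac{119632}{x{\left(291,g \right)}} + \frac{T}{98708}\right) - -196342 = \left(\frac{119632}{462 - 291} - \frac{30807}{98708}\right) - -196342 = \left(\frac{119632}{462 - 291} - \frac{30807}{98708}\right) + 196342 = \left(\frac{119632}{171} - \frac{30807}{98708}\right) + 196342 = \frac{11803367459}{16879068} + 196342 = \frac{3325873336715}{16879068}$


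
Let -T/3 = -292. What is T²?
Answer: 767376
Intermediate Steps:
T = 876 (T = -3*(-292) = 876)
T² = 876² = 767376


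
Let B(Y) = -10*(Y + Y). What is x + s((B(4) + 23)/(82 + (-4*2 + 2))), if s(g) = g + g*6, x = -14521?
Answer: -58105/4 ≈ -14526.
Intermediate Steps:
B(Y) = -20*Y
s(g) = 7*g (s(g) = g + 6*g = 7*g)
x + s((B(4) + 23)/(82 + (-4*2 + 2))) = -14521 + 7*((-20*4 + 23)/(82 + (-4*2 + 2))) = -14521 + 7*((-80 + 23)/(82 + (-8 + 2))) = -14521 + 7*(-57/(82 - 6)) = -14521 + 7*(-57/76) = -14521 + 7*(-57*1/76) = -14521 + 7*(-¾) = -14521 - 21/4 = -58105/4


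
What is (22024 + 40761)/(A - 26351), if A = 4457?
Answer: -62785/21894 ≈ -2.8677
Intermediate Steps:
(22024 + 40761)/(A - 26351) = (22024 + 40761)/(4457 - 26351) = 62785/(-21894) = 62785*(-1/21894) = -62785/21894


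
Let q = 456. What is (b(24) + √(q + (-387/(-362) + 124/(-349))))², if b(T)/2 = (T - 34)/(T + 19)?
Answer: 106738395447/233598962 - 20*√7289740880414/2716267 ≈ 437.05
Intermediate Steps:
b(T) = 2*(-34 + T)/(19 + T) (b(T) = 2*((T - 34)/(T + 19)) = 2*((-34 + T)/(19 + T)) = 2*(-34 + T)/(19 + T))
(b(24) + √(q + (-387/(-362) + 124/(-349))))² = (2*(-34 + 24)/(19 + 24) + √(456 + (-387/(-362) + 124/(-349))))² = (2*(-10)/43 + √(456 + (-387*(-1/362) + 124*(-1/349))))² = (2*(1/43)*(-10) + √(456 + (387/362 - 124/349)))² = (-20/43 + √(456 + 90175/126338))² = (-20/43 + √(57700303/126338))² = (-20/43 + √7289740880414/126338)²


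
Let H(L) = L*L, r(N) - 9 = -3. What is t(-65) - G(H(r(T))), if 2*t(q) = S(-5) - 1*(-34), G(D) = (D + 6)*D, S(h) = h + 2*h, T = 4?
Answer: -3005/2 ≈ -1502.5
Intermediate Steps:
S(h) = 3*h
r(N) = 6 (r(N) = 9 - 3 = 6)
H(L) = L²
G(D) = D*(6 + D) (G(D) = (6 + D)*D = D*(6 + D))
t(q) = 19/2 (t(q) = (3*(-5) - 1*(-34))/2 = (-15 + 34)/2 = (½)*19 = 19/2)
t(-65) - G(H(r(T))) = 19/2 - 6²*(6 + 6²) = 19/2 - 36*(6 + 36) = 19/2 - 36*42 = 19/2 - 1*1512 = 19/2 - 1512 = -3005/2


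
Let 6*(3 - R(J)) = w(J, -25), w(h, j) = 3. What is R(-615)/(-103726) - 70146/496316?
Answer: -3638602393/25740436708 ≈ -0.14136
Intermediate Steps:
R(J) = 5/2 (R(J) = 3 - ⅙*3 = 3 - ½ = 5/2)
R(-615)/(-103726) - 70146/496316 = (5/2)/(-103726) - 70146/496316 = (5/2)*(-1/103726) - 70146*1/496316 = -5/207452 - 35073/248158 = -3638602393/25740436708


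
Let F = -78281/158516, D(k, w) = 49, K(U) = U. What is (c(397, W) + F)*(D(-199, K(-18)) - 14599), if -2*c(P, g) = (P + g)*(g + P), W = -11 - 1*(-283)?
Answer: 258065114838225/79258 ≈ 3.2560e+9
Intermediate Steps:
W = 272 (W = -11 + 283 = 272)
F = -78281/158516 (F = -78281*1/158516 = -78281/158516 ≈ -0.49384)
c(P, g) = -(P + g)²/2 (c(P, g) = -(P + g)*(g + P)/2 = -(P + g)*(P + g)/2 = -(P + g)²/2)
(c(397, W) + F)*(D(-199, K(-18)) - 14599) = (-(397 + 272)²/2 - 78281/158516)*(49 - 14599) = (-½*669² - 78281/158516)*(-14550) = (-½*447561 - 78281/158516)*(-14550) = (-447561/2 - 78281/158516)*(-14550) = -35472868019/158516*(-14550) = 258065114838225/79258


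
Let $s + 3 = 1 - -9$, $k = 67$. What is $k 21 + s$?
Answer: $1414$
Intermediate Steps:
$s = 7$ ($s = -3 + \left(1 - -9\right) = -3 + \left(1 + 9\right) = -3 + 10 = 7$)
$k 21 + s = 67 \cdot 21 + 7 = 1407 + 7 = 1414$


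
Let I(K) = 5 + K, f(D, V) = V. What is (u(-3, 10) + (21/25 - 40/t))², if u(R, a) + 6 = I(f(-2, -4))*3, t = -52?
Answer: 204304/105625 ≈ 1.9342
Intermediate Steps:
u(R, a) = -3 (u(R, a) = -6 + (5 - 4)*3 = -6 + 1*3 = -6 + 3 = -3)
(u(-3, 10) + (21/25 - 40/t))² = (-3 + (21/25 - 40/(-52)))² = (-3 + (21*(1/25) - 40*(-1/52)))² = (-3 + (21/25 + 10/13))² = (-3 + 523/325)² = (-452/325)² = 204304/105625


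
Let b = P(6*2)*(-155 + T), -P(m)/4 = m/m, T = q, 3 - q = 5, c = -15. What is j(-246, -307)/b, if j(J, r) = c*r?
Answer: 4605/628 ≈ 7.3328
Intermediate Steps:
q = -2 (q = 3 - 1*5 = 3 - 5 = -2)
T = -2
P(m) = -4 (P(m) = -4*m/m = -4*1 = -4)
j(J, r) = -15*r
b = 628 (b = -4*(-155 - 2) = -4*(-157) = 628)
j(-246, -307)/b = -15*(-307)/628 = 4605*(1/628) = 4605/628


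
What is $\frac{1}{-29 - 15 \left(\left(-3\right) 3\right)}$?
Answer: $\frac{1}{106} \approx 0.009434$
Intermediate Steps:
$\frac{1}{-29 - 15 \left(\left(-3\right) 3\right)} = \frac{1}{-29 - -135} = \frac{1}{-29 + 135} = \frac{1}{106}$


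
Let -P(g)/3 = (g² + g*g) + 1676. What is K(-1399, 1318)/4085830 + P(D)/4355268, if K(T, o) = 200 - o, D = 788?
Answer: -635326770166/741453527185 ≈ -0.85687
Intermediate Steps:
P(g) = -5028 - 6*g² (P(g) = -3*((g² + g*g) + 1676) = -3*((g² + g²) + 1676) = -3*(2*g² + 1676) = -3*(1676 + 2*g²) = -5028 - 6*g²)
K(-1399, 1318)/4085830 + P(D)/4355268 = (200 - 1*1318)/4085830 + (-5028 - 6*788²)/4355268 = (200 - 1318)*(1/4085830) + (-5028 - 6*620944)*(1/4355268) = -1118*1/4085830 + (-5028 - 3725664)*(1/4355268) = -559/2042915 - 3730692*1/4355268 = -559/2042915 - 310891/362939 = -635326770166/741453527185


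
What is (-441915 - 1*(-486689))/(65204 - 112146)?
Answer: -22387/23471 ≈ -0.95382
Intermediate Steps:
(-441915 - 1*(-486689))/(65204 - 112146) = (-441915 + 486689)/(-46942) = 44774*(-1/46942) = -22387/23471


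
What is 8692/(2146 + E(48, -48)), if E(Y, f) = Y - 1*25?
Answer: 8692/2169 ≈ 4.0074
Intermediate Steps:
E(Y, f) = -25 + Y (E(Y, f) = Y - 25 = -25 + Y)
8692/(2146 + E(48, -48)) = 8692/(2146 + (-25 + 48)) = 8692/(2146 + 23) = 8692/2169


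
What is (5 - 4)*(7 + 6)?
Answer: 13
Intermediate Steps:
(5 - 4)*(7 + 6) = 1*13 = 13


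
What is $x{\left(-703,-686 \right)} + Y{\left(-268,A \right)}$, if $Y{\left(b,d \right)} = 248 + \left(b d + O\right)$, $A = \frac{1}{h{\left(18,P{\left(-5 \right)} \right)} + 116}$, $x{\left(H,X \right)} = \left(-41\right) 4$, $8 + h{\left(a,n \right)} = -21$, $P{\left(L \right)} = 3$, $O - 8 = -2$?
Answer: $\frac{7562}{87} \approx 86.92$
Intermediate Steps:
$O = 6$ ($O = 8 - 2 = 6$)
$h{\left(a,n \right)} = -29$ ($h{\left(a,n \right)} = -8 - 21 = -29$)
$x{\left(H,X \right)} = -164$
$A = \frac{1}{87}$ ($A = \frac{1}{-29 + 116} = \frac{1}{87} \approx 0.011494$)
$Y{\left(b,d \right)} = 254 + b d$ ($Y{\left(b,d \right)} = 248 + \left(b d + 6\right) = 248 + \left(6 + b d\right) = 254 + b d$)
$x{\left(-703,-686 \right)} + Y{\left(-268,A \right)} = -164 + \left(254 - \frac{268}{87}\right) = -164 + \frac{21830}{87} = \frac{7562}{87}$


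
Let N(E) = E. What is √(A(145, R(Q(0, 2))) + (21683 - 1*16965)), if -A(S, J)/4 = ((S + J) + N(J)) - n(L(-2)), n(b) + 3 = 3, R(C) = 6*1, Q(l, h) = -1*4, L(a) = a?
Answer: √4090 ≈ 63.953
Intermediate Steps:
Q(l, h) = -4
R(C) = 6
n(b) = 0 (n(b) = -3 + 3 = 0)
A(S, J) = -8*J - 4*S (A(S, J) = -4*(((S + J) + J) - 1*0) = -4*(((J + S) + J) + 0) = -4*((S + 2*J) + 0) = -4*(S + 2*J) = -8*J - 4*S)
√(A(145, R(Q(0, 2))) + (21683 - 1*16965)) = √((-8*6 - 4*145) + (21683 - 1*16965)) = √((-48 - 580) + (21683 - 16965)) = √(-628 + 4718) = √4090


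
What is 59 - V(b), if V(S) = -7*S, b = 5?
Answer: 94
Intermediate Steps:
59 - V(b) = 59 - (-7)*5 = 59 - 1*(-35) = 59 + 35 = 94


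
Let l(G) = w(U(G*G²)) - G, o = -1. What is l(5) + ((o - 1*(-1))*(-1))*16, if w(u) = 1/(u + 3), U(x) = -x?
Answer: -611/122 ≈ -5.0082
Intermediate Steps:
w(u) = 1/(3 + u)
l(G) = 1/(3 - G³) - G (l(G) = 1/(3 - G*G²) - G = 1/(3 - G³) - G)
l(5) + ((o - 1*(-1))*(-1))*16 = (-1 - 1*5⁴ + 3*5)/(-3 + 5³) + ((-1 - 1*(-1))*(-1))*16 = (-1 - 1*625 + 15)/(-3 + 125) + ((-1 + 1)*(-1))*16 = (-1 - 625 + 15)/122 + (0*(-1))*16 = (1/122)*(-611) + 0*16 = -611/122 + 0 = -611/122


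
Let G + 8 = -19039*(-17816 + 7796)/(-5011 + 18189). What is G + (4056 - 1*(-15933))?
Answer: 227040199/6589 ≈ 34457.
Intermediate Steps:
G = 95332678/6589 (G = -8 - 19039*(-17816 + 7796)/(-5011 + 18189) = -8 - 19039*(-10020/13178) = -8 - 19039*(-10020*1/13178) = -8 - 19039/(1/(-5010/6589)) = -8 - 19039/(-6589/5010) = -8 - 19039*(-5010/6589) = -8 + 95385390/6589 = 95332678/6589 ≈ 14468.)
G + (4056 - 1*(-15933)) = 95332678/6589 + (4056 - 1*(-15933)) = 95332678/6589 + (4056 + 15933) = 95332678/6589 + 19989 = 227040199/6589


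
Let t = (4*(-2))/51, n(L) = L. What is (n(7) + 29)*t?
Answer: -96/17 ≈ -5.6471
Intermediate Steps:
t = -8/51 (t = -8*1/51 = -8/51 ≈ -0.15686)
(n(7) + 29)*t = (7 + 29)*(-8/51) = 36*(-8/51) = -96/17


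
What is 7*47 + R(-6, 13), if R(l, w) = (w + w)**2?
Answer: 1005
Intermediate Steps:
R(l, w) = 4*w**2 (R(l, w) = (2*w)**2 = 4*w**2)
7*47 + R(-6, 13) = 7*47 + 4*13**2 = 329 + 4*169 = 329 + 676 = 1005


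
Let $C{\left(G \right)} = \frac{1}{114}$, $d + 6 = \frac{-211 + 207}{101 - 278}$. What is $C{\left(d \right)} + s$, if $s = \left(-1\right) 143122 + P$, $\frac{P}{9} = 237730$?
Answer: $\frac{227595073}{114} \approx 1.9964 \cdot 10^{6}$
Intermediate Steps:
$P = 2139570$ ($P = 9 \cdot 237730 = 2139570$)
$d = - \frac{1058}{177}$ ($d = -6 + \frac{-211 + 207}{101 - 278} = -6 - \frac{4}{-177} = -6 - - \frac{4}{177} = -6 + \frac{4}{177} = - \frac{1058}{177} \approx -5.9774$)
$s = 1996448$ ($s = \left(-1\right) 143122 + 2139570 = -143122 + 2139570 = 1996448$)
$C{\left(G \right)} = \frac{1}{114}$
$C{\left(d \right)} + s = \frac{1}{114} + 1996448 = \frac{227595073}{114}$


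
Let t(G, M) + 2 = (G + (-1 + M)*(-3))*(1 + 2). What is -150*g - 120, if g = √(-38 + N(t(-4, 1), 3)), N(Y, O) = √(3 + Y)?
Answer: -120 - 150*√(-38 + I*√11) ≈ -160.31 - 925.54*I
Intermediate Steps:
t(G, M) = 7 - 9*M + 3*G (t(G, M) = -2 + (G + (-1 + M)*(-3))*(1 + 2) = -2 + (G + (3 - 3*M))*3 = -2 + (3 + G - 3*M)*3 = -2 + (9 - 9*M + 3*G) = 7 - 9*M + 3*G)
g = √(-38 + I*√11) (g = √(-38 + √(3 + (7 - 9*1 + 3*(-4)))) = √(-38 + √(3 + (7 - 9 - 12))) = √(-38 + √(3 - 14)) = √(-38 + √(-11)) = √(-38 + I*√11) ≈ 0.26876 + 6.1703*I)
-150*g - 120 = -150*√(-38 + I*√11) - 120 = -120 - 150*√(-38 + I*√11)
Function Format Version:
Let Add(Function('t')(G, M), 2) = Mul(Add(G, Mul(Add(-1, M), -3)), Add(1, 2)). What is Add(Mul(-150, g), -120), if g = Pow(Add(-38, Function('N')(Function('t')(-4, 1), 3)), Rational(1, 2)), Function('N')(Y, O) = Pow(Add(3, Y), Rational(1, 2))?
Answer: Add(-120, Mul(-150, Pow(Add(-38, Mul(I, Pow(11, Rational(1, 2)))), Rational(1, 2)))) ≈ Add(-160.31, Mul(-925.54, I))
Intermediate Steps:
Function('t')(G, M) = Add(7, Mul(-9, M), Mul(3, G)) (Function('t')(G, M) = Add(-2, Mul(Add(G, Mul(Add(-1, M), -3)), Add(1, 2))) = Add(-2, Mul(Add(G, Add(3, Mul(-3, M))), 3)) = Add(-2, Mul(Add(3, G, Mul(-3, M)), 3)) = Add(-2, Add(9, Mul(-9, M), Mul(3, G))) = Add(7, Mul(-9, M), Mul(3, G)))
g = Pow(Add(-38, Mul(I, Pow(11, Rational(1, 2)))), Rational(1, 2)) (g = Pow(Add(-38, Pow(Add(3, Add(7, Mul(-9, 1), Mul(3, -4))), Rational(1, 2))), Rational(1, 2)) = Pow(Add(-38, Pow(Add(3, Add(7, -9, -12)), Rational(1, 2))), Rational(1, 2)) = Pow(Add(-38, Pow(Add(3, -14), Rational(1, 2))), Rational(1, 2)) = Pow(Add(-38, Pow(-11, Rational(1, 2))), Rational(1, 2)) = Pow(Add(-38, Mul(I, Pow(11, Rational(1, 2)))), Rational(1, 2)) ≈ Add(0.26876, Mul(6.1703, I)))
Add(Mul(-150, g), -120) = Add(Mul(-150, Pow(Add(-38, Mul(I, Pow(11, Rational(1, 2)))), Rational(1, 2))), -120) = Add(-120, Mul(-150, Pow(Add(-38, Mul(I, Pow(11, Rational(1, 2)))), Rational(1, 2))))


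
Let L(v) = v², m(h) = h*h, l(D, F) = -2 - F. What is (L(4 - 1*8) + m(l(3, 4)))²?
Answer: 2704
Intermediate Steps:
m(h) = h²
(L(4 - 1*8) + m(l(3, 4)))² = ((4 - 1*8)² + (-2 - 1*4)²)² = ((4 - 8)² + (-2 - 4)²)² = ((-4)² + (-6)²)² = (16 + 36)² = 52² = 2704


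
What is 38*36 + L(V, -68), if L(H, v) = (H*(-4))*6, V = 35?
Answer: 528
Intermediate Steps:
L(H, v) = -24*H (L(H, v) = -4*H*6 = -24*H)
38*36 + L(V, -68) = 38*36 - 24*35 = 1368 - 840 = 528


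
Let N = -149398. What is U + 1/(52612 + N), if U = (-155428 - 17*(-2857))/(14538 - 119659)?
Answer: 10342350053/10174241106 ≈ 1.0165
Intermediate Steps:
U = 106859/105121 (U = (-155428 + 48569)/(-105121) = -106859*(-1/105121) = 106859/105121 ≈ 1.0165)
U + 1/(52612 + N) = 106859/105121 + 1/(52612 - 149398) = 106859/105121 + 1/(-96786) = 106859/105121 - 1/96786 = 10342350053/10174241106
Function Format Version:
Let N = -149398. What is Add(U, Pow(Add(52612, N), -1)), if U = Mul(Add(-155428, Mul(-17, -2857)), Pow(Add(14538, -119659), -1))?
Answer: Rational(10342350053, 10174241106) ≈ 1.0165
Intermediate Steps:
U = Rational(106859, 105121) (U = Mul(Add(-155428, 48569), Pow(-105121, -1)) = Mul(-106859, Rational(-1, 105121)) = Rational(106859, 105121) ≈ 1.0165)
Add(U, Pow(Add(52612, N), -1)) = Add(Rational(106859, 105121), Pow(Add(52612, -149398), -1)) = Add(Rational(106859, 105121), Pow(-96786, -1)) = Add(Rational(106859, 105121), Rational(-1, 96786)) = Rational(10342350053, 10174241106)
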